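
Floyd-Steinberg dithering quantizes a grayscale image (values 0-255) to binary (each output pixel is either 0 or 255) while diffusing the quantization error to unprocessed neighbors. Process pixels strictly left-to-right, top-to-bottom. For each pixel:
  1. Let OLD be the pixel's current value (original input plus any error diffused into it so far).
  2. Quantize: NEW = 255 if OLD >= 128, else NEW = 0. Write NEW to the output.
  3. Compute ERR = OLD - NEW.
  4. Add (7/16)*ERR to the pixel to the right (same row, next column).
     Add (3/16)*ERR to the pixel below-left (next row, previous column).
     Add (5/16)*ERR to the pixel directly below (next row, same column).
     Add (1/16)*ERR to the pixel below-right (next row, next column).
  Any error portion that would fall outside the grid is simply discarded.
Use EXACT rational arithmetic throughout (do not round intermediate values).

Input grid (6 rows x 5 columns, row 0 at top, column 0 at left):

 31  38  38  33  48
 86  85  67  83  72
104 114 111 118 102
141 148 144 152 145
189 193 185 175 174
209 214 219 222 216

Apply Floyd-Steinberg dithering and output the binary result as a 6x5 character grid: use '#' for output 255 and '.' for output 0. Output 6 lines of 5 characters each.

Answer: .....
.#.#.
.#..#
#.##.
##.##
#####

Derivation:
(0,0): OLD=31 → NEW=0, ERR=31
(0,1): OLD=825/16 → NEW=0, ERR=825/16
(0,2): OLD=15503/256 → NEW=0, ERR=15503/256
(0,3): OLD=243689/4096 → NEW=0, ERR=243689/4096
(0,4): OLD=4851551/65536 → NEW=0, ERR=4851551/65536
(1,0): OLD=26971/256 → NEW=0, ERR=26971/256
(1,1): OLD=328701/2048 → NEW=255, ERR=-193539/2048
(1,2): OLD=3863873/65536 → NEW=0, ERR=3863873/65536
(1,3): OLD=38024365/262144 → NEW=255, ERR=-28822355/262144
(1,4): OLD=212860519/4194304 → NEW=0, ERR=212860519/4194304
(2,0): OLD=3906095/32768 → NEW=0, ERR=3906095/32768
(2,1): OLD=161752949/1048576 → NEW=255, ERR=-105633931/1048576
(2,2): OLD=986983071/16777216 → NEW=0, ERR=986983071/16777216
(2,3): OLD=32904589421/268435456 → NEW=0, ERR=32904589421/268435456
(2,4): OLD=707020064699/4294967296 → NEW=255, ERR=-388196595781/4294967296
(3,0): OLD=2673660863/16777216 → NEW=255, ERR=-1604529217/16777216
(3,1): OLD=12503449171/134217728 → NEW=0, ERR=12503449171/134217728
(3,2): OLD=944153706625/4294967296 → NEW=255, ERR=-151062953855/4294967296
(3,3): OLD=1388545602425/8589934592 → NEW=255, ERR=-801887718535/8589934592
(3,4): OLD=11486415127357/137438953472 → NEW=0, ERR=11486415127357/137438953472
(4,0): OLD=379203588305/2147483648 → NEW=255, ERR=-168404741935/2147483648
(4,1): OLD=12041796149201/68719476736 → NEW=255, ERR=-5481670418479/68719476736
(4,2): OLD=140109382631519/1099511627776 → NEW=0, ERR=140109382631519/1099511627776
(4,3): OLD=3783191943200721/17592186044416 → NEW=255, ERR=-702815498125359/17592186044416
(4,4): OLD=49765977094725431/281474976710656 → NEW=255, ERR=-22010141966491849/281474976710656
(5,0): OLD=186408160240147/1099511627776 → NEW=255, ERR=-93967304842733/1099511627776
(5,1): OLD=1501263983075705/8796093022208 → NEW=255, ERR=-741739737587335/8796093022208
(5,2): OLD=58955660062425793/281474976710656 → NEW=255, ERR=-12820458998791487/281474976710656
(5,3): OLD=205917060122218575/1125899906842624 → NEW=255, ERR=-81187416122650545/1125899906842624
(5,4): OLD=2837615133979694773/18014398509481984 → NEW=255, ERR=-1756056485938211147/18014398509481984
Row 0: .....
Row 1: .#.#.
Row 2: .#..#
Row 3: #.##.
Row 4: ##.##
Row 5: #####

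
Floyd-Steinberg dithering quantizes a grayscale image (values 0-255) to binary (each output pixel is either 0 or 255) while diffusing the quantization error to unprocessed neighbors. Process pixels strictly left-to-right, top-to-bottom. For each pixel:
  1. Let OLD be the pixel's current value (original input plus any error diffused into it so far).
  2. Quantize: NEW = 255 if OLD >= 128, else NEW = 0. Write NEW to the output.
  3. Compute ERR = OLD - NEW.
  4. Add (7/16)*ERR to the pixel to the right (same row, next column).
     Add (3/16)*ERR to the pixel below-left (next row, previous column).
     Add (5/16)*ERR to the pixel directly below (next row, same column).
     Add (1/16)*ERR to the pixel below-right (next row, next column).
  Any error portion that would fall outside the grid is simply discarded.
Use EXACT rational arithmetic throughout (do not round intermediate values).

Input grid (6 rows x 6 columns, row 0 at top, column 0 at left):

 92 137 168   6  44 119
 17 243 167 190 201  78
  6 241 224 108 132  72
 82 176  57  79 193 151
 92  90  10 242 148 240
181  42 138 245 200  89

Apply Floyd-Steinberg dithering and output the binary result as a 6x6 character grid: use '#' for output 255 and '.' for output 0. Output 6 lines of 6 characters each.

(0,0): OLD=92 → NEW=0, ERR=92
(0,1): OLD=709/4 → NEW=255, ERR=-311/4
(0,2): OLD=8575/64 → NEW=255, ERR=-7745/64
(0,3): OLD=-48071/1024 → NEW=0, ERR=-48071/1024
(0,4): OLD=384399/16384 → NEW=0, ERR=384399/16384
(0,5): OLD=33885929/262144 → NEW=255, ERR=-32960791/262144
(1,0): OLD=1995/64 → NEW=0, ERR=1995/64
(1,1): OLD=110285/512 → NEW=255, ERR=-20275/512
(1,2): OLD=1608849/16384 → NEW=0, ERR=1608849/16384
(1,3): OLD=14098525/65536 → NEW=255, ERR=-2613155/65536
(1,4): OLD=689450135/4194304 → NEW=255, ERR=-380097385/4194304
(1,5): OLD=35352561/67108864 → NEW=0, ERR=35352561/67108864
(2,0): OLD=68127/8192 → NEW=0, ERR=68127/8192
(2,1): OLD=66223749/262144 → NEW=255, ERR=-622971/262144
(2,2): OLD=1022132559/4194304 → NEW=255, ERR=-47414961/4194304
(2,3): OLD=2675608087/33554432 → NEW=0, ERR=2675608087/33554432
(2,4): OLD=146214830149/1073741824 → NEW=255, ERR=-127589334971/1073741824
(2,5): OLD=249348510771/17179869184 → NEW=0, ERR=249348510771/17179869184
(3,0): OLD=352964335/4194304 → NEW=0, ERR=352964335/4194304
(3,1): OLD=7062354435/33554432 → NEW=255, ERR=-1494025725/33554432
(3,2): OLD=13096973721/268435456 → NEW=0, ERR=13096973721/268435456
(3,3): OLD=1757115988715/17179869184 → NEW=0, ERR=1757115988715/17179869184
(3,4): OLD=28631029018187/137438953472 → NEW=255, ERR=-6415904117173/137438953472
(3,5): OLD=280783688322693/2199023255552 → NEW=0, ERR=280783688322693/2199023255552
(4,0): OLD=59028620129/536870912 → NEW=0, ERR=59028620129/536870912
(4,1): OLD=1190533673389/8589934592 → NEW=255, ERR=-999899647571/8589934592
(4,2): OLD=-2552377610889/274877906944 → NEW=0, ERR=-2552377610889/274877906944
(4,3): OLD=1161945767895411/4398046511104 → NEW=255, ERR=40443907563891/4398046511104
(4,4): OLD=11805660655541027/70368744177664 → NEW=255, ERR=-6138369109763293/70368744177664
(4,5): OLD=268887841097525013/1125899906842624 → NEW=255, ERR=-18216635147344107/1125899906842624
(5,0): OLD=26599041246039/137438953472 → NEW=255, ERR=-8447891889321/137438953472
(5,1): OLD=-70970955922105/4398046511104 → NEW=0, ERR=-70970955922105/4398046511104
(5,2): OLD=4309641449663549/35184372088832 → NEW=0, ERR=4309641449663549/35184372088832
(5,3): OLD=320347454079166383/1125899906842624 → NEW=255, ERR=33242977834297263/1125899906842624
(5,4): OLD=412526844106217247/2251799813685248 → NEW=255, ERR=-161682108383520993/2251799813685248
(5,5): OLD=1696194013017279755/36028797018963968 → NEW=0, ERR=1696194013017279755/36028797018963968
Row 0: .##..#
Row 1: .#.##.
Row 2: .##.#.
Row 3: .#..#.
Row 4: .#.###
Row 5: #..##.

Answer: .##..#
.#.##.
.##.#.
.#..#.
.#.###
#..##.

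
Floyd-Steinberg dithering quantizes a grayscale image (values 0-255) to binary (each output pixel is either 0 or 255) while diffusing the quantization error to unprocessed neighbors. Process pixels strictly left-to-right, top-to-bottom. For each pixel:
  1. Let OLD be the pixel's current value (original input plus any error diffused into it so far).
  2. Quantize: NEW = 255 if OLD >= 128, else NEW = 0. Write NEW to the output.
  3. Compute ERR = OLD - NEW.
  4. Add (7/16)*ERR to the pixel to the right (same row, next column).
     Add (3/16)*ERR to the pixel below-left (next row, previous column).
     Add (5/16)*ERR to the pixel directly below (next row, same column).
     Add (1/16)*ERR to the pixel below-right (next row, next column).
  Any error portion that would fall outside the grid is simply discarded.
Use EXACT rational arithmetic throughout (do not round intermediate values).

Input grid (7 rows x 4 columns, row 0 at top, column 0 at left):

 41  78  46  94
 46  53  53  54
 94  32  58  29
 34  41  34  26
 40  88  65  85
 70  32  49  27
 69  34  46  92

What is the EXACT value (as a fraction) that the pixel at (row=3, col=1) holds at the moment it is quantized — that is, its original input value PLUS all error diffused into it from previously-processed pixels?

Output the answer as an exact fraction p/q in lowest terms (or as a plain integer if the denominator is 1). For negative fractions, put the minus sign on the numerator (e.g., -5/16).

(0,0): OLD=41 → NEW=0, ERR=41
(0,1): OLD=1535/16 → NEW=0, ERR=1535/16
(0,2): OLD=22521/256 → NEW=0, ERR=22521/256
(0,3): OLD=542671/4096 → NEW=255, ERR=-501809/4096
(1,0): OLD=19661/256 → NEW=0, ERR=19661/256
(1,1): OLD=277787/2048 → NEW=255, ERR=-244453/2048
(1,2): OLD=740279/65536 → NEW=0, ERR=740279/65536
(1,3): OLD=27425713/1048576 → NEW=0, ERR=27425713/1048576
(2,0): OLD=3133273/32768 → NEW=0, ERR=3133273/32768
(2,1): OLD=45561827/1048576 → NEW=0, ERR=45561827/1048576
(2,2): OLD=163543855/2097152 → NEW=0, ERR=163543855/2097152
(2,3): OLD=2415831571/33554432 → NEW=0, ERR=2415831571/33554432
(3,0): OLD=1208434505/16777216 → NEW=0, ERR=1208434505/16777216
(3,1): OLD=28639129687/268435456 → NEW=0, ERR=28639129687/268435456
Target (3,1): original=41, with diffused error = 28639129687/268435456

Answer: 28639129687/268435456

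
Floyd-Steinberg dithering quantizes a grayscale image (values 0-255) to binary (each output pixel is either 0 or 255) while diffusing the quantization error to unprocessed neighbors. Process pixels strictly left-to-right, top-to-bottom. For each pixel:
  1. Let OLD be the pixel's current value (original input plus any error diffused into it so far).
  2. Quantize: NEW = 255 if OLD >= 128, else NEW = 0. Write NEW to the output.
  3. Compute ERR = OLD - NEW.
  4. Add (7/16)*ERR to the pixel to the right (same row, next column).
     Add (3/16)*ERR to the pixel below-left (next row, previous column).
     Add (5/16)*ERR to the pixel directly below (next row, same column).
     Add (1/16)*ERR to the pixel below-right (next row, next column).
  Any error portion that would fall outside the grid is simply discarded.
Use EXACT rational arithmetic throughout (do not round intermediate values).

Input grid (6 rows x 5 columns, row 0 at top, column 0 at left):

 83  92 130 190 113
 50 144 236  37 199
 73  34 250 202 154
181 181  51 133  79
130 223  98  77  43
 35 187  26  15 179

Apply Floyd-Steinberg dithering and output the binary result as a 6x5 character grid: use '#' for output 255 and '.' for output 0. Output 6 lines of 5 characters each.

Answer: .#.#.
.##.#
..##.
##.#.
.#...
.#..#

Derivation:
(0,0): OLD=83 → NEW=0, ERR=83
(0,1): OLD=2053/16 → NEW=255, ERR=-2027/16
(0,2): OLD=19091/256 → NEW=0, ERR=19091/256
(0,3): OLD=911877/4096 → NEW=255, ERR=-132603/4096
(0,4): OLD=6477347/65536 → NEW=0, ERR=6477347/65536
(1,0): OLD=13359/256 → NEW=0, ERR=13359/256
(1,1): OLD=299849/2048 → NEW=255, ERR=-222391/2048
(1,2): OLD=12963581/65536 → NEW=255, ERR=-3748099/65536
(1,3): OLD=6567929/262144 → NEW=0, ERR=6567929/262144
(1,4): OLD=1001702347/4194304 → NEW=255, ERR=-67845173/4194304
(2,0): OLD=2259251/32768 → NEW=0, ERR=2259251/32768
(2,1): OLD=23874145/1048576 → NEW=0, ERR=23874145/1048576
(2,2): OLD=4026526051/16777216 → NEW=255, ERR=-251664029/16777216
(2,3): OLD=52790395769/268435456 → NEW=255, ERR=-15660645511/268435456
(2,4): OLD=536815548943/4294967296 → NEW=0, ERR=536815548943/4294967296
(3,0): OLD=3469778691/16777216 → NEW=255, ERR=-808411389/16777216
(3,1): OLD=22619806919/134217728 → NEW=255, ERR=-11605713721/134217728
(3,2): OLD=-4439937731/4294967296 → NEW=0, ERR=-4439937731/4294967296
(3,3): OLD=1175222482037/8589934592 → NEW=255, ERR=-1015210838923/8589934592
(3,4): OLD=8618216284905/137438953472 → NEW=0, ERR=8618216284905/137438953472
(4,0): OLD=212019277517/2147483648 → NEW=0, ERR=212019277517/2147483648
(4,1): OLD=16215525873229/68719476736 → NEW=255, ERR=-1307940694451/68719476736
(4,2): OLD=67934174083107/1099511627776 → NEW=0, ERR=67934174083107/1099511627776
(4,3): OLD=1386103173869645/17592186044416 → NEW=0, ERR=1386103173869645/17592186044416
(4,4): OLD=25242652839870619/281474976710656 → NEW=0, ERR=25242652839870619/281474976710656
(5,0): OLD=68482169291527/1099511627776 → NEW=0, ERR=68482169291527/1099511627776
(5,1): OLD=1988417556064213/8796093022208 → NEW=255, ERR=-254586164598827/8796093022208
(5,2): OLD=13012353720571517/281474976710656 → NEW=0, ERR=13012353720571517/281474976710656
(5,3): OLD=90661957862254227/1125899906842624 → NEW=0, ERR=90661957862254227/1125899906842624
(5,4): OLD=4452774698158124385/18014398509481984 → NEW=255, ERR=-140896921759781535/18014398509481984
Row 0: .#.#.
Row 1: .##.#
Row 2: ..##.
Row 3: ##.#.
Row 4: .#...
Row 5: .#..#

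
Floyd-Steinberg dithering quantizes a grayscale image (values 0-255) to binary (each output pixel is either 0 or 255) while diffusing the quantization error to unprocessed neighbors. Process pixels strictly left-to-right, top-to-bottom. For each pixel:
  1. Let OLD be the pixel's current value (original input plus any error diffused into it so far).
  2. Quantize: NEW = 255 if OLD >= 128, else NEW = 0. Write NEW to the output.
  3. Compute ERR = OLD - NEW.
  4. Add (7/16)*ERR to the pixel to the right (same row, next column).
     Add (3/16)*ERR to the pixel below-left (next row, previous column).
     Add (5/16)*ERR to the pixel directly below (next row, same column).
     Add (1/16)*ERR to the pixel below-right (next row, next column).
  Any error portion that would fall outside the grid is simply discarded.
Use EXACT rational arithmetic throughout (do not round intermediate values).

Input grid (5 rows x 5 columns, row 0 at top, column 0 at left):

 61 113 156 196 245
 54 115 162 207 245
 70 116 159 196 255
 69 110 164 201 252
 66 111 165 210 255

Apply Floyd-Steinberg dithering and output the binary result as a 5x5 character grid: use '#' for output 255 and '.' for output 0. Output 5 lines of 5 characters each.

Answer: .#.##
..###
.##.#
..###
.#.##

Derivation:
(0,0): OLD=61 → NEW=0, ERR=61
(0,1): OLD=2235/16 → NEW=255, ERR=-1845/16
(0,2): OLD=27021/256 → NEW=0, ERR=27021/256
(0,3): OLD=991963/4096 → NEW=255, ERR=-52517/4096
(0,4): OLD=15688701/65536 → NEW=255, ERR=-1022979/65536
(1,0): OLD=13169/256 → NEW=0, ERR=13169/256
(1,1): OLD=256151/2048 → NEW=0, ERR=256151/2048
(1,2): OLD=15734755/65536 → NEW=255, ERR=-976925/65536
(1,3): OLD=52465959/262144 → NEW=255, ERR=-14380761/262144
(1,4): OLD=903118485/4194304 → NEW=255, ERR=-166429035/4194304
(2,0): OLD=3588973/32768 → NEW=0, ERR=3588973/32768
(2,1): OLD=213305087/1048576 → NEW=255, ERR=-54081793/1048576
(2,2): OLD=2169430973/16777216 → NEW=255, ERR=-2108759107/16777216
(2,3): OLD=31002950887/268435456 → NEW=0, ERR=31002950887/268435456
(2,4): OLD=1244254126225/4294967296 → NEW=255, ERR=149037465745/4294967296
(3,0): OLD=1569618205/16777216 → NEW=0, ERR=1569618205/16777216
(3,1): OLD=15849980505/134217728 → NEW=0, ERR=15849980505/134217728
(3,2): OLD=836737548707/4294967296 → NEW=255, ERR=-258479111773/4294967296
(3,3): OLD=1798845897291/8589934592 → NEW=255, ERR=-391587423669/8589934592
(3,4): OLD=34375973395095/137438953472 → NEW=255, ERR=-670959740265/137438953472
(4,0): OLD=252068590483/2147483648 → NEW=0, ERR=252068590483/2147483648
(4,1): OLD=13319203990419/68719476736 → NEW=255, ERR=-4204262577261/68719476736
(4,2): OLD=130028343450877/1099511627776 → NEW=0, ERR=130028343450877/1099511627776
(4,3): OLD=4271667835955091/17592186044416 → NEW=255, ERR=-214339605370989/17592186044416
(4,4): OLD=69044356546176645/281474976710656 → NEW=255, ERR=-2731762515040635/281474976710656
Row 0: .#.##
Row 1: ..###
Row 2: .##.#
Row 3: ..###
Row 4: .#.##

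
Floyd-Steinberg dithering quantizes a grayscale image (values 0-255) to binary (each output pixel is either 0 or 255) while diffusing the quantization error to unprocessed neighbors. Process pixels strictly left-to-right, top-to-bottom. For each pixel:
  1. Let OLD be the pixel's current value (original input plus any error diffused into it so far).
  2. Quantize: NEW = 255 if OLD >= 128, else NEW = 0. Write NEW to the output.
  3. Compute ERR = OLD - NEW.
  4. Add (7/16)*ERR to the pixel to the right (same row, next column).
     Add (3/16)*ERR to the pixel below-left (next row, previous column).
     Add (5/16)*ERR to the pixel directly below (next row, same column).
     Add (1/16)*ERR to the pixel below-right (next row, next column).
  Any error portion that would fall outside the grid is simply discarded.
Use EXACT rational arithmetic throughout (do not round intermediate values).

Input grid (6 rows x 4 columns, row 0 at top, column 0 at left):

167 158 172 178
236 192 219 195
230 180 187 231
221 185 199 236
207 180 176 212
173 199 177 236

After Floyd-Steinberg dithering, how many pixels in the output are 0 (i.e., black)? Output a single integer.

(0,0): OLD=167 → NEW=255, ERR=-88
(0,1): OLD=239/2 → NEW=0, ERR=239/2
(0,2): OLD=7177/32 → NEW=255, ERR=-983/32
(0,3): OLD=84255/512 → NEW=255, ERR=-46305/512
(1,0): OLD=7389/32 → NEW=255, ERR=-771/32
(1,1): OLD=53131/256 → NEW=255, ERR=-12149/256
(1,2): OLD=1467591/8192 → NEW=255, ERR=-621369/8192
(1,3): OLD=17253409/131072 → NEW=255, ERR=-16169951/131072
(2,0): OLD=874793/4096 → NEW=255, ERR=-169687/4096
(2,1): OLD=17212019/131072 → NEW=255, ERR=-16211341/131072
(2,2): OLD=21781047/262144 → NEW=0, ERR=21781047/262144
(2,3): OLD=939768235/4194304 → NEW=255, ERR=-129779285/4194304
(3,0): OLD=387686649/2097152 → NEW=255, ERR=-147087111/2097152
(3,1): OLD=4316918247/33554432 → NEW=255, ERR=-4239461913/33554432
(3,2): OLD=83836142041/536870912 → NEW=255, ERR=-53065940519/536870912
(3,3): OLD=1617311821935/8589934592 → NEW=255, ERR=-573121499025/8589934592
(4,0): OLD=86646924165/536870912 → NEW=255, ERR=-50255158395/536870912
(4,1): OLD=329196521391/4294967296 → NEW=0, ERR=329196521391/4294967296
(4,2): OLD=21748065122223/137438953472 → NEW=255, ERR=-13298868013137/137438953472
(4,3): OLD=313666253390201/2199023255552 → NEW=255, ERR=-247084676775559/2199023255552
(5,0): OLD=10865852703701/68719476736 → NEW=255, ERR=-6657613863979/68719476736
(5,1): OLD=344308552593171/2199023255552 → NEW=255, ERR=-216442377572589/2199023255552
(5,2): OLD=96122573884053/1099511627776 → NEW=0, ERR=96122573884053/1099511627776
(5,3): OLD=8201022575253107/35184372088832 → NEW=255, ERR=-770992307399053/35184372088832
Output grid:
  Row 0: #.##  (1 black, running=1)
  Row 1: ####  (0 black, running=1)
  Row 2: ##.#  (1 black, running=2)
  Row 3: ####  (0 black, running=2)
  Row 4: #.##  (1 black, running=3)
  Row 5: ##.#  (1 black, running=4)

Answer: 4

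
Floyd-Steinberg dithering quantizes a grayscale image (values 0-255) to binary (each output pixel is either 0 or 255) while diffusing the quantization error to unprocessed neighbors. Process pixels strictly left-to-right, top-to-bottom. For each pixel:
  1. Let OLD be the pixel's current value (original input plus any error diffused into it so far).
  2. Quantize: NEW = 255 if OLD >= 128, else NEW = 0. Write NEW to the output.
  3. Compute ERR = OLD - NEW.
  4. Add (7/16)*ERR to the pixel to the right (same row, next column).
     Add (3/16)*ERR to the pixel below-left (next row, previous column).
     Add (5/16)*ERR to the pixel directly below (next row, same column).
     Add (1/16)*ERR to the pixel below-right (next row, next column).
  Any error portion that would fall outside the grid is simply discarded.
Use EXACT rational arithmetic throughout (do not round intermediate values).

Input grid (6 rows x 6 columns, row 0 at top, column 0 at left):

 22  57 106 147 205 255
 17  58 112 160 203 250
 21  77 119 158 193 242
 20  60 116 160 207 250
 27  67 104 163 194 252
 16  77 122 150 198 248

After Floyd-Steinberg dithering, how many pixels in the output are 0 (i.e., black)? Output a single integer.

Answer: 17

Derivation:
(0,0): OLD=22 → NEW=0, ERR=22
(0,1): OLD=533/8 → NEW=0, ERR=533/8
(0,2): OLD=17299/128 → NEW=255, ERR=-15341/128
(0,3): OLD=193669/2048 → NEW=0, ERR=193669/2048
(0,4): OLD=8073123/32768 → NEW=255, ERR=-282717/32768
(0,5): OLD=131714421/524288 → NEW=255, ERR=-1979019/524288
(1,0): OLD=4655/128 → NEW=0, ERR=4655/128
(1,1): OLD=75401/1024 → NEW=0, ERR=75401/1024
(1,2): OLD=4215805/32768 → NEW=255, ERR=-4140035/32768
(1,3): OLD=16405977/131072 → NEW=0, ERR=16405977/131072
(1,4): OLD=2183279627/8388608 → NEW=255, ERR=44184587/8388608
(1,5): OLD=33633027037/134217728 → NEW=255, ERR=-592493603/134217728
(2,0): OLD=756467/16384 → NEW=0, ERR=756467/16384
(2,1): OLD=51796449/524288 → NEW=0, ERR=51796449/524288
(2,2): OLD=1265093731/8388608 → NEW=255, ERR=-874001309/8388608
(2,3): OLD=9705504651/67108864 → NEW=255, ERR=-7407255669/67108864
(2,4): OLD=329319771297/2147483648 → NEW=255, ERR=-218288558943/2147483648
(2,5): OLD=6750948538487/34359738368 → NEW=255, ERR=-2010784745353/34359738368
(3,0): OLD=444196227/8388608 → NEW=0, ERR=444196227/8388608
(3,1): OLD=6535730183/67108864 → NEW=0, ERR=6535730183/67108864
(3,2): OLD=59876144485/536870912 → NEW=0, ERR=59876144485/536870912
(3,3): OLD=5110319265487/34359738368 → NEW=255, ERR=-3651414018353/34359738368
(3,4): OLD=30475800746159/274877906944 → NEW=0, ERR=30475800746159/274877906944
(3,5): OLD=1204469907640289/4398046511104 → NEW=255, ERR=82968047308769/4398046511104
(4,0): OLD=66366068877/1073741824 → NEW=0, ERR=66366068877/1073741824
(4,1): OLD=2554586116073/17179869184 → NEW=255, ERR=-1826280525847/17179869184
(4,2): OLD=43159095316331/549755813888 → NEW=0, ERR=43159095316331/549755813888
(4,3): OLD=1687931684795575/8796093022208 → NEW=255, ERR=-555072035867465/8796093022208
(4,4): OLD=27856742904401063/140737488355328 → NEW=255, ERR=-8031316626207577/140737488355328
(4,5): OLD=540112834216665905/2251799813685248 → NEW=255, ERR=-34096118273072335/2251799813685248
(5,0): OLD=4228490443723/274877906944 → NEW=0, ERR=4228490443723/274877906944
(5,1): OLD=607749858000635/8796093022208 → NEW=0, ERR=607749858000635/8796093022208
(5,2): OLD=11138339236912441/70368744177664 → NEW=255, ERR=-6805690528391879/70368744177664
(5,3): OLD=185039320308261699/2251799813685248 → NEW=0, ERR=185039320308261699/2251799813685248
(5,4): OLD=942760615726850419/4503599627370496 → NEW=255, ERR=-205657289252626061/4503599627370496
(5,5): OLD=15832718981868379887/72057594037927936 → NEW=255, ERR=-2541967497803243793/72057594037927936
Output grid:
  Row 0: ..#.##  (3 black, running=3)
  Row 1: ..#.##  (3 black, running=6)
  Row 2: ..####  (2 black, running=8)
  Row 3: ...#.#  (4 black, running=12)
  Row 4: .#.###  (2 black, running=14)
  Row 5: ..#.##  (3 black, running=17)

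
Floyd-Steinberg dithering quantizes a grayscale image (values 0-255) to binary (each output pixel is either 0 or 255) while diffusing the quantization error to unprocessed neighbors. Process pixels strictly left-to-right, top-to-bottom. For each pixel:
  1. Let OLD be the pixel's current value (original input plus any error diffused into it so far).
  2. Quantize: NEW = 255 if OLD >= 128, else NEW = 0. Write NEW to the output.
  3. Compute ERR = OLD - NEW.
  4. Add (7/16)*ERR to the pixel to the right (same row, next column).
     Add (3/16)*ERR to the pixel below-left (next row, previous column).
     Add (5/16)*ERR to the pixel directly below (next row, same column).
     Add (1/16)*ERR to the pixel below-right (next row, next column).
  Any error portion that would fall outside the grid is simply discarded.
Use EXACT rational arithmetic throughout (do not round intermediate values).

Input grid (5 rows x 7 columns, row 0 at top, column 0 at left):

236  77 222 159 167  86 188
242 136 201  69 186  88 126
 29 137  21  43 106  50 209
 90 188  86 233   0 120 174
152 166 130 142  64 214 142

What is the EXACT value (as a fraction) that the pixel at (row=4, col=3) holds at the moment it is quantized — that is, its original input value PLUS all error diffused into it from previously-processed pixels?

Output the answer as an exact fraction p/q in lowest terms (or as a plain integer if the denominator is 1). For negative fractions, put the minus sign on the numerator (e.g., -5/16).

(0,0): OLD=236 → NEW=255, ERR=-19
(0,1): OLD=1099/16 → NEW=0, ERR=1099/16
(0,2): OLD=64525/256 → NEW=255, ERR=-755/256
(0,3): OLD=645979/4096 → NEW=255, ERR=-398501/4096
(0,4): OLD=8155005/65536 → NEW=0, ERR=8155005/65536
(0,5): OLD=147262571/1048576 → NEW=255, ERR=-120124309/1048576
(0,6): OLD=2313246445/16777216 → NEW=255, ERR=-1964943635/16777216
(1,0): OLD=63729/256 → NEW=255, ERR=-1551/256
(1,1): OLD=313495/2048 → NEW=255, ERR=-208745/2048
(1,2): OLD=9275747/65536 → NEW=255, ERR=-7435933/65536
(1,3): OLD=3172967/262144 → NEW=0, ERR=3172967/262144
(1,4): OLD=3399416469/16777216 → NEW=255, ERR=-878773611/16777216
(1,5): OLD=2026905253/134217728 → NEW=0, ERR=2026905253/134217728
(1,6): OLD=190797619467/2147483648 → NEW=0, ERR=190797619467/2147483648
(2,0): OLD=261997/32768 → NEW=0, ERR=261997/32768
(2,1): OLD=91218815/1048576 → NEW=0, ERR=91218815/1048576
(2,2): OLD=327176765/16777216 → NEW=0, ERR=327176765/16777216
(2,3): OLD=5154195861/134217728 → NEW=0, ERR=5154195861/134217728
(2,4): OLD=118133484069/1073741824 → NEW=0, ERR=118133484069/1073741824
(2,5): OLD=3993917951799/34359738368 → NEW=0, ERR=3993917951799/34359738368
(2,6): OLD=158639088067313/549755813888 → NEW=255, ERR=18451355525873/549755813888
(3,0): OLD=1825525405/16777216 → NEW=0, ERR=1825525405/16777216
(3,1): OLD=35828860761/134217728 → NEW=255, ERR=1603340121/134217728
(3,2): OLD=118066320539/1073741824 → NEW=0, ERR=118066320539/1073741824
(3,3): OLD=1352720340813/4294967296 → NEW=255, ERR=257503680333/4294967296
(3,4): OLD=46622791545501/549755813888 → NEW=0, ERR=46622791545501/549755813888
(3,5): OLD=908621275024167/4398046511104 → NEW=255, ERR=-212880585307353/4398046511104
(3,6): OLD=12003273108627257/70368744177664 → NEW=255, ERR=-5940756656677063/70368744177664
(4,0): OLD=404248551059/2147483648 → NEW=255, ERR=-143359779181/2147483648
(4,1): OLD=5770530499575/34359738368 → NEW=255, ERR=-2991202784265/34359738368
(4,2): OLD=76010991000793/549755813888 → NEW=255, ERR=-64176741540647/549755813888
(4,3): OLD=582464352267299/4398046511104 → NEW=255, ERR=-539037508064221/4398046511104
Target (4,3): original=142, with diffused error = 582464352267299/4398046511104

Answer: 582464352267299/4398046511104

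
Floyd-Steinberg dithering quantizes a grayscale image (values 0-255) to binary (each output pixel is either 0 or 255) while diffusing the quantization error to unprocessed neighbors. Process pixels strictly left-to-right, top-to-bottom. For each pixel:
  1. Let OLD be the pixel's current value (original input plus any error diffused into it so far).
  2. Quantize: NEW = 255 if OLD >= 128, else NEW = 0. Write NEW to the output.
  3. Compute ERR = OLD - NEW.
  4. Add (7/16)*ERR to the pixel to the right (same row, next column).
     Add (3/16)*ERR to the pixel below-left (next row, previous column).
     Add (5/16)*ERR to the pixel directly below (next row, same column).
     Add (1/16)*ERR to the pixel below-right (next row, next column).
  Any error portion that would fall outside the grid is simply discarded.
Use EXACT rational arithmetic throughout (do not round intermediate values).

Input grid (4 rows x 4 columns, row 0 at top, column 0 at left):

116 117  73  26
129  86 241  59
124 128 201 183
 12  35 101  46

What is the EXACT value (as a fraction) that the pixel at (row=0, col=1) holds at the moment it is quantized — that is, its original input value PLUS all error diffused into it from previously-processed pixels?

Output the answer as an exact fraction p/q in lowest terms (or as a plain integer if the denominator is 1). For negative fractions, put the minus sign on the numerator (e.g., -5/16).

Answer: 671/4

Derivation:
(0,0): OLD=116 → NEW=0, ERR=116
(0,1): OLD=671/4 → NEW=255, ERR=-349/4
Target (0,1): original=117, with diffused error = 671/4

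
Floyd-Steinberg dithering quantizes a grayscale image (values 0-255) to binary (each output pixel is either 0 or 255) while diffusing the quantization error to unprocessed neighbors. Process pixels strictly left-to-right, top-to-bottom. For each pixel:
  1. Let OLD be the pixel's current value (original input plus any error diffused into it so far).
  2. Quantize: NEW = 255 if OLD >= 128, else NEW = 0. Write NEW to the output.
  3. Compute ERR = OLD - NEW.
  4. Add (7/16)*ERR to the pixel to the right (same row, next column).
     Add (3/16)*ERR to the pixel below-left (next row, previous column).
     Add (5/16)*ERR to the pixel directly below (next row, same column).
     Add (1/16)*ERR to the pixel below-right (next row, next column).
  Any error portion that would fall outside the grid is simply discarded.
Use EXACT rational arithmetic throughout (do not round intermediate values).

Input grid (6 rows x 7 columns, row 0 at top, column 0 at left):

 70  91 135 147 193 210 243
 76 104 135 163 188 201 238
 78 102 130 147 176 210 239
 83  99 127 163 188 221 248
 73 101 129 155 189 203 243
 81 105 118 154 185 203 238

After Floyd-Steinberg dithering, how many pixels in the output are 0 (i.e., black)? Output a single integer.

Answer: 15

Derivation:
(0,0): OLD=70 → NEW=0, ERR=70
(0,1): OLD=973/8 → NEW=0, ERR=973/8
(0,2): OLD=24091/128 → NEW=255, ERR=-8549/128
(0,3): OLD=241213/2048 → NEW=0, ERR=241213/2048
(0,4): OLD=8012715/32768 → NEW=255, ERR=-343125/32768
(0,5): OLD=107698605/524288 → NEW=255, ERR=-25994835/524288
(0,6): OLD=1856467899/8388608 → NEW=255, ERR=-282627141/8388608
(1,0): OLD=15447/128 → NEW=0, ERR=15447/128
(1,1): OLD=191137/1024 → NEW=255, ERR=-69983/1024
(1,2): OLD=3732725/32768 → NEW=0, ERR=3732725/32768
(1,3): OLD=31916785/131072 → NEW=255, ERR=-1506575/131072
(1,4): OLD=1491190227/8388608 → NEW=255, ERR=-647904813/8388608
(1,5): OLD=9713560707/67108864 → NEW=255, ERR=-7399199613/67108864
(1,6): OLD=189123732301/1073741824 → NEW=255, ERR=-84680432819/1073741824
(2,0): OLD=1685883/16384 → NEW=0, ERR=1685883/16384
(2,1): OLD=81035065/524288 → NEW=255, ERR=-52658375/524288
(2,2): OLD=966618219/8388608 → NEW=0, ERR=966618219/8388608
(2,3): OLD=12513046355/67108864 → NEW=255, ERR=-4599713965/67108864
(2,4): OLD=53947702755/536870912 → NEW=0, ERR=53947702755/536870912
(2,5): OLD=3434131283649/17179869184 → NEW=255, ERR=-946735358271/17179869184
(2,6): OLD=50400042525271/274877906944 → NEW=255, ERR=-19693823745449/274877906944
(3,0): OLD=808020619/8388608 → NEW=0, ERR=808020619/8388608
(3,1): OLD=9247028079/67108864 → NEW=255, ERR=-7865732241/67108864
(3,2): OLD=49715200413/536870912 → NEW=0, ERR=49715200413/536870912
(3,3): OLD=446970964267/2147483648 → NEW=255, ERR=-100637365973/2147483648
(3,4): OLD=50655253601931/274877906944 → NEW=255, ERR=-19438612668789/274877906944
(3,5): OLD=364349457092497/2199023255552 → NEW=255, ERR=-196401473073263/2199023255552
(3,6): OLD=6441978890840847/35184372088832 → NEW=255, ERR=-2530035991811313/35184372088832
(4,0): OLD=87106781189/1073741824 → NEW=0, ERR=87106781189/1073741824
(4,1): OLD=2117373518337/17179869184 → NEW=0, ERR=2117373518337/17179869184
(4,2): OLD=53806372453167/274877906944 → NEW=255, ERR=-16287493817553/274877906944
(4,3): OLD=235207591440309/2199023255552 → NEW=0, ERR=235207591440309/2199023255552
(4,4): OLD=3413248938071855/17592186044416 → NEW=255, ERR=-1072758503254225/17592186044416
(4,5): OLD=73469853256067215/562949953421312 → NEW=255, ERR=-70082384866367345/562949953421312
(4,6): OLD=1445491068385829273/9007199254740992 → NEW=255, ERR=-851344741573123687/9007199254740992
(5,0): OLD=35585773512595/274877906944 → NEW=255, ERR=-34508092758125/274877906944
(5,1): OLD=181532485178865/2199023255552 → NEW=0, ERR=181532485178865/2199023255552
(5,2): OLD=2873815067350087/17592186044416 → NEW=255, ERR=-1612192373975993/17592186044416
(5,3): OLD=18604714169567683/140737488355328 → NEW=255, ERR=-17283345361040957/140737488355328
(5,4): OLD=860722820306877793/9007199254740992 → NEW=0, ERR=860722820306877793/9007199254740992
(5,5): OLD=13285282776925982353/72057594037927936 → NEW=255, ERR=-5089403702745641327/72057594037927936
(5,6): OLD=195745157251390123359/1152921504606846976 → NEW=255, ERR=-98249826423355855521/1152921504606846976
Output grid:
  Row 0: ..#.###  (3 black, running=3)
  Row 1: .#.####  (2 black, running=5)
  Row 2: .#.#.##  (3 black, running=8)
  Row 3: .#.####  (2 black, running=10)
  Row 4: ..#.###  (3 black, running=13)
  Row 5: #.##.##  (2 black, running=15)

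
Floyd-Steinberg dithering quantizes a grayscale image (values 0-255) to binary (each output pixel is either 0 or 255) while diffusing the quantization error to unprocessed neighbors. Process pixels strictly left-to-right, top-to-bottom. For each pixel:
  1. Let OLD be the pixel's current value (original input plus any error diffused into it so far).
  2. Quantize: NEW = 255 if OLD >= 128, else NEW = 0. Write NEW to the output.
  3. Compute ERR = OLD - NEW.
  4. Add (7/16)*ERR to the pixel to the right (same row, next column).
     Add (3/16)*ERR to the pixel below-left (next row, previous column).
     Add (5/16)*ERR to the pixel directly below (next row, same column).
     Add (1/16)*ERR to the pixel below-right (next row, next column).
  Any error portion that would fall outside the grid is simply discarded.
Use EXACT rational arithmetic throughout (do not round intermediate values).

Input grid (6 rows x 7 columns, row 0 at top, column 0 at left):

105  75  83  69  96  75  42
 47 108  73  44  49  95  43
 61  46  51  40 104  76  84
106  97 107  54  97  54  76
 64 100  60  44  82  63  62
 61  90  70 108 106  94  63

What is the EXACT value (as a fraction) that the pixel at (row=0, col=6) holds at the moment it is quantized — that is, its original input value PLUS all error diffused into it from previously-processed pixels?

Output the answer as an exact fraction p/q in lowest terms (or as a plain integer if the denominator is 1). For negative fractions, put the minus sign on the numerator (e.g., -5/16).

Answer: 1587167561/16777216

Derivation:
(0,0): OLD=105 → NEW=0, ERR=105
(0,1): OLD=1935/16 → NEW=0, ERR=1935/16
(0,2): OLD=34793/256 → NEW=255, ERR=-30487/256
(0,3): OLD=69215/4096 → NEW=0, ERR=69215/4096
(0,4): OLD=6775961/65536 → NEW=0, ERR=6775961/65536
(0,5): OLD=126074927/1048576 → NEW=0, ERR=126074927/1048576
(0,6): OLD=1587167561/16777216 → NEW=0, ERR=1587167561/16777216
Target (0,6): original=42, with diffused error = 1587167561/16777216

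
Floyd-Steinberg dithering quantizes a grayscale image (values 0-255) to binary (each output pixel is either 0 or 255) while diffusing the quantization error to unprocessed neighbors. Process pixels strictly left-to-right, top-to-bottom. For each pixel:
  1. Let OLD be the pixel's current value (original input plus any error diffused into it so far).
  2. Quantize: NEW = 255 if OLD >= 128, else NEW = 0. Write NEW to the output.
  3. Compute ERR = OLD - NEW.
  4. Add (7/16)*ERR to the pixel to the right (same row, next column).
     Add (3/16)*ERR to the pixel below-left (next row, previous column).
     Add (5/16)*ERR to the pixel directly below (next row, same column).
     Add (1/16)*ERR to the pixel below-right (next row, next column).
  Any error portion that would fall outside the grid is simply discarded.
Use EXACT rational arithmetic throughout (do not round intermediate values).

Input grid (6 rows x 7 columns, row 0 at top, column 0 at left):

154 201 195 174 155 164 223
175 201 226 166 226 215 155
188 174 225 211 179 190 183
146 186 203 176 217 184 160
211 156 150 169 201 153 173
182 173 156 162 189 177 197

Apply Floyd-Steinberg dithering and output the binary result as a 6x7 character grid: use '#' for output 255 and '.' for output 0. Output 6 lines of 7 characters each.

Answer: ####.##
.##.##.
#.#####
###.#.#
#.####.
##.#.##

Derivation:
(0,0): OLD=154 → NEW=255, ERR=-101
(0,1): OLD=2509/16 → NEW=255, ERR=-1571/16
(0,2): OLD=38923/256 → NEW=255, ERR=-26357/256
(0,3): OLD=528205/4096 → NEW=255, ERR=-516275/4096
(0,4): OLD=6544155/65536 → NEW=0, ERR=6544155/65536
(0,5): OLD=217775549/1048576 → NEW=255, ERR=-49611331/1048576
(0,6): OLD=3394039851/16777216 → NEW=255, ERR=-884150229/16777216
(1,0): OLD=32007/256 → NEW=0, ERR=32007/256
(1,1): OLD=408369/2048 → NEW=255, ERR=-113871/2048
(1,2): OLD=9157381/65536 → NEW=255, ERR=-7554299/65536
(1,3): OLD=23191649/262144 → NEW=0, ERR=23191649/262144
(1,4): OLD=4683548995/16777216 → NEW=255, ERR=405358915/16777216
(1,5): OLD=27802540979/134217728 → NEW=255, ERR=-6422979661/134217728
(1,6): OLD=246182848285/2147483648 → NEW=0, ERR=246182848285/2147483648
(2,0): OLD=7099051/32768 → NEW=255, ERR=-1256789/32768
(2,1): OLD=132168713/1048576 → NEW=0, ERR=132168713/1048576
(2,2): OLD=4315708507/16777216 → NEW=255, ERR=37518427/16777216
(2,3): OLD=31803007043/134217728 → NEW=255, ERR=-2422513597/134217728
(2,4): OLD=188130759859/1073741824 → NEW=255, ERR=-85673405261/1073741824
(2,5): OLD=5605518729361/34359738368 → NEW=255, ERR=-3156214554479/34359738368
(2,6): OLD=96562157129735/549755813888 → NEW=255, ERR=-43625575411705/549755813888
(3,0): OLD=2644893435/16777216 → NEW=255, ERR=-1633296645/16777216
(3,1): OLD=24269247327/134217728 → NEW=255, ERR=-9956273313/134217728
(3,2): OLD=188698029453/1073741824 → NEW=255, ERR=-85106135667/1073741824
(3,3): OLD=519098611595/4294967296 → NEW=0, ERR=519098611595/4294967296
(3,4): OLD=124569981876987/549755813888 → NEW=255, ERR=-15617750664453/549755813888
(3,5): OLD=540959093674017/4398046511104 → NEW=0, ERR=540959093674017/4398046511104
(3,6): OLD=12896694244702847/70368744177664 → NEW=255, ERR=-5047335520601473/70368744177664
(4,0): OLD=357918363989/2147483648 → NEW=255, ERR=-189689966251/2147483648
(4,1): OLD=2516088772049/34359738368 → NEW=0, ERR=2516088772049/34359738368
(4,2): OLD=96368572490975/549755813888 → NEW=255, ERR=-43819160050465/549755813888
(4,3): OLD=710800559182917/4398046511104 → NEW=255, ERR=-410701301148603/4398046511104
(4,4): OLD=6399466352193727/35184372088832 → NEW=255, ERR=-2572548530458433/35184372088832
(4,5): OLD=162382655167570367/1125899906842624 → NEW=255, ERR=-124721821077298753/1125899906842624
(4,6): OLD=1978136880931722473/18014398509481984 → NEW=0, ERR=1978136880931722473/18014398509481984
(5,0): OLD=92428627143683/549755813888 → NEW=255, ERR=-47759105397757/549755813888
(5,1): OLD=604339672654977/4398046511104 → NEW=255, ERR=-517162187676543/4398046511104
(5,2): OLD=2347288917668823/35184372088832 → NEW=0, ERR=2347288917668823/35184372088832
(5,3): OLD=40339395498692563/281474976710656 → NEW=255, ERR=-31436723562524717/281474976710656
(5,4): OLD=1633580297342114993/18014398509481984 → NEW=0, ERR=1633580297342114993/18014398509481984
(5,5): OLD=28545679384632166561/144115188075855872 → NEW=255, ERR=-8203693574711080799/144115188075855872
(5,6): OLD=459986299931494801487/2305843009213693952 → NEW=255, ERR=-128003667417997156273/2305843009213693952
Row 0: ####.##
Row 1: .##.##.
Row 2: #.#####
Row 3: ###.#.#
Row 4: #.####.
Row 5: ##.#.##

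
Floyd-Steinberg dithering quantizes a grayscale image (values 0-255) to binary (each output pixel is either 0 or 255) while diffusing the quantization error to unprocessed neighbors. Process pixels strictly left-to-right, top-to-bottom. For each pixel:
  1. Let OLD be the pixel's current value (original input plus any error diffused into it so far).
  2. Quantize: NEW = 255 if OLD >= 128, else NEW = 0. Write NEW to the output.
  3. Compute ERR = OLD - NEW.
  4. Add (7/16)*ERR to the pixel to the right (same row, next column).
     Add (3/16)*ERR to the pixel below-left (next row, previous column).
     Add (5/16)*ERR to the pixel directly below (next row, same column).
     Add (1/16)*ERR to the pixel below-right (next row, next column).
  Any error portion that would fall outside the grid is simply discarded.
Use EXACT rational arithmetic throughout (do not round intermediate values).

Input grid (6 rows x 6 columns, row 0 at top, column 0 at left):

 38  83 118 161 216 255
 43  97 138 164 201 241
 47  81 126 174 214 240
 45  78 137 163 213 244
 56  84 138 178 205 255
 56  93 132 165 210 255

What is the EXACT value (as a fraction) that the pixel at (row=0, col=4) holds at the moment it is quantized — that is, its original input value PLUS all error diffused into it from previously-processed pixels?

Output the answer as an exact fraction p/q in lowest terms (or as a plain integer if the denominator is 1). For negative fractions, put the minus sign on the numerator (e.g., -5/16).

Answer: 8800091/32768

Derivation:
(0,0): OLD=38 → NEW=0, ERR=38
(0,1): OLD=797/8 → NEW=0, ERR=797/8
(0,2): OLD=20683/128 → NEW=255, ERR=-11957/128
(0,3): OLD=246029/2048 → NEW=0, ERR=246029/2048
(0,4): OLD=8800091/32768 → NEW=255, ERR=444251/32768
Target (0,4): original=216, with diffused error = 8800091/32768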